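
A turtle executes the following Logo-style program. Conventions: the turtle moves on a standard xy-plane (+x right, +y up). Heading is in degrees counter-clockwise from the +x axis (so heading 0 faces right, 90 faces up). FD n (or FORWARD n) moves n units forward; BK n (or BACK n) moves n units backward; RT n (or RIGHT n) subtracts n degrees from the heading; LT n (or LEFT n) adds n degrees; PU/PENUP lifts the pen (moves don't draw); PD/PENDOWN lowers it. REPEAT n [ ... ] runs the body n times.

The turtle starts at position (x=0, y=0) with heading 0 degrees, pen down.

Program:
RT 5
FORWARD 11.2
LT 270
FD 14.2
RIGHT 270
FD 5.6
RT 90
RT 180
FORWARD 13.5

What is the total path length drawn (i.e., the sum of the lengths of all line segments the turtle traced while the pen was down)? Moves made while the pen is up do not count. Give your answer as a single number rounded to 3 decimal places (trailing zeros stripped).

Executing turtle program step by step:
Start: pos=(0,0), heading=0, pen down
RT 5: heading 0 -> 355
FD 11.2: (0,0) -> (11.157,-0.976) [heading=355, draw]
LT 270: heading 355 -> 265
FD 14.2: (11.157,-0.976) -> (9.92,-15.122) [heading=265, draw]
RT 270: heading 265 -> 355
FD 5.6: (9.92,-15.122) -> (15.498,-15.61) [heading=355, draw]
RT 90: heading 355 -> 265
RT 180: heading 265 -> 85
FD 13.5: (15.498,-15.61) -> (16.675,-2.162) [heading=85, draw]
Final: pos=(16.675,-2.162), heading=85, 4 segment(s) drawn

Segment lengths:
  seg 1: (0,0) -> (11.157,-0.976), length = 11.2
  seg 2: (11.157,-0.976) -> (9.92,-15.122), length = 14.2
  seg 3: (9.92,-15.122) -> (15.498,-15.61), length = 5.6
  seg 4: (15.498,-15.61) -> (16.675,-2.162), length = 13.5
Total = 44.5

Answer: 44.5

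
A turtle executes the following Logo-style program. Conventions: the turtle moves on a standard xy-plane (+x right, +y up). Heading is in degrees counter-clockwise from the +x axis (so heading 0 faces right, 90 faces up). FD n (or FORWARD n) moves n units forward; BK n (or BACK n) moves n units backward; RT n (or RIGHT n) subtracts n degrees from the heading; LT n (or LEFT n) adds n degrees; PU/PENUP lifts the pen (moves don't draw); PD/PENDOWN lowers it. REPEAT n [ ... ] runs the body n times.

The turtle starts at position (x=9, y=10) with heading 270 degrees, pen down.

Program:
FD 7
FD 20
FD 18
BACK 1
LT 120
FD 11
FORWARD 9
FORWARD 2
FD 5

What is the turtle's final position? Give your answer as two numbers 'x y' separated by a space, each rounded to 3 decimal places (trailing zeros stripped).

Executing turtle program step by step:
Start: pos=(9,10), heading=270, pen down
FD 7: (9,10) -> (9,3) [heading=270, draw]
FD 20: (9,3) -> (9,-17) [heading=270, draw]
FD 18: (9,-17) -> (9,-35) [heading=270, draw]
BK 1: (9,-35) -> (9,-34) [heading=270, draw]
LT 120: heading 270 -> 30
FD 11: (9,-34) -> (18.526,-28.5) [heading=30, draw]
FD 9: (18.526,-28.5) -> (26.321,-24) [heading=30, draw]
FD 2: (26.321,-24) -> (28.053,-23) [heading=30, draw]
FD 5: (28.053,-23) -> (32.383,-20.5) [heading=30, draw]
Final: pos=(32.383,-20.5), heading=30, 8 segment(s) drawn

Answer: 32.383 -20.5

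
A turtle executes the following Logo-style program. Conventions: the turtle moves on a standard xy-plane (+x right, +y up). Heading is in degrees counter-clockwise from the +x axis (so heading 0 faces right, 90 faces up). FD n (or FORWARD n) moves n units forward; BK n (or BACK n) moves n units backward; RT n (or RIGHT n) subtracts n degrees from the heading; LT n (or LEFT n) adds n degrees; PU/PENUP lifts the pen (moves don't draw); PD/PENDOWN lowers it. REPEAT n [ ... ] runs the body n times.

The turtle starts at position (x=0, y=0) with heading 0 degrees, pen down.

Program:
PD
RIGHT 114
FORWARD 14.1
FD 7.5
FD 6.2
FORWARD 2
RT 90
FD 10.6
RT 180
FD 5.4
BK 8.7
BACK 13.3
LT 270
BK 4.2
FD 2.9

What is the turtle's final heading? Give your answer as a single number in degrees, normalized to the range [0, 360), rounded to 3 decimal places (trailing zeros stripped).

Executing turtle program step by step:
Start: pos=(0,0), heading=0, pen down
PD: pen down
RT 114: heading 0 -> 246
FD 14.1: (0,0) -> (-5.735,-12.881) [heading=246, draw]
FD 7.5: (-5.735,-12.881) -> (-8.786,-19.733) [heading=246, draw]
FD 6.2: (-8.786,-19.733) -> (-11.307,-25.397) [heading=246, draw]
FD 2: (-11.307,-25.397) -> (-12.121,-27.224) [heading=246, draw]
RT 90: heading 246 -> 156
FD 10.6: (-12.121,-27.224) -> (-21.804,-22.912) [heading=156, draw]
RT 180: heading 156 -> 336
FD 5.4: (-21.804,-22.912) -> (-16.871,-25.109) [heading=336, draw]
BK 8.7: (-16.871,-25.109) -> (-24.819,-21.57) [heading=336, draw]
BK 13.3: (-24.819,-21.57) -> (-36.969,-16.16) [heading=336, draw]
LT 270: heading 336 -> 246
BK 4.2: (-36.969,-16.16) -> (-35.261,-12.324) [heading=246, draw]
FD 2.9: (-35.261,-12.324) -> (-36.44,-14.973) [heading=246, draw]
Final: pos=(-36.44,-14.973), heading=246, 10 segment(s) drawn

Answer: 246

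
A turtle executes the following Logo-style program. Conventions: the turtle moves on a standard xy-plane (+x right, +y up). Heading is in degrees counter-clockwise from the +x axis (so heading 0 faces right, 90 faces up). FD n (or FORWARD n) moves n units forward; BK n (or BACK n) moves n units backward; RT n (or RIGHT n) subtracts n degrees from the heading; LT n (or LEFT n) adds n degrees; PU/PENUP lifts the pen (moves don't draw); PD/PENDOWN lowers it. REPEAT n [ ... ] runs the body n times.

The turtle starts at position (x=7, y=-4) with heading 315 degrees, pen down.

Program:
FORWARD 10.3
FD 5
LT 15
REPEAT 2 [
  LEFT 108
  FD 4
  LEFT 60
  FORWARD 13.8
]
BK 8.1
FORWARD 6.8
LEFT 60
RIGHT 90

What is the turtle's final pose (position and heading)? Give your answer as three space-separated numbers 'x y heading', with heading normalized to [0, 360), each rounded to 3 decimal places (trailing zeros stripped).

Executing turtle program step by step:
Start: pos=(7,-4), heading=315, pen down
FD 10.3: (7,-4) -> (14.283,-11.283) [heading=315, draw]
FD 5: (14.283,-11.283) -> (17.819,-14.819) [heading=315, draw]
LT 15: heading 315 -> 330
REPEAT 2 [
  -- iteration 1/2 --
  LT 108: heading 330 -> 78
  FD 4: (17.819,-14.819) -> (18.65,-10.906) [heading=78, draw]
  LT 60: heading 78 -> 138
  FD 13.8: (18.65,-10.906) -> (8.395,-1.672) [heading=138, draw]
  -- iteration 2/2 --
  LT 108: heading 138 -> 246
  FD 4: (8.395,-1.672) -> (6.768,-5.326) [heading=246, draw]
  LT 60: heading 246 -> 306
  FD 13.8: (6.768,-5.326) -> (14.879,-16.491) [heading=306, draw]
]
BK 8.1: (14.879,-16.491) -> (10.118,-9.938) [heading=306, draw]
FD 6.8: (10.118,-9.938) -> (14.115,-15.439) [heading=306, draw]
LT 60: heading 306 -> 6
RT 90: heading 6 -> 276
Final: pos=(14.115,-15.439), heading=276, 8 segment(s) drawn

Answer: 14.115 -15.439 276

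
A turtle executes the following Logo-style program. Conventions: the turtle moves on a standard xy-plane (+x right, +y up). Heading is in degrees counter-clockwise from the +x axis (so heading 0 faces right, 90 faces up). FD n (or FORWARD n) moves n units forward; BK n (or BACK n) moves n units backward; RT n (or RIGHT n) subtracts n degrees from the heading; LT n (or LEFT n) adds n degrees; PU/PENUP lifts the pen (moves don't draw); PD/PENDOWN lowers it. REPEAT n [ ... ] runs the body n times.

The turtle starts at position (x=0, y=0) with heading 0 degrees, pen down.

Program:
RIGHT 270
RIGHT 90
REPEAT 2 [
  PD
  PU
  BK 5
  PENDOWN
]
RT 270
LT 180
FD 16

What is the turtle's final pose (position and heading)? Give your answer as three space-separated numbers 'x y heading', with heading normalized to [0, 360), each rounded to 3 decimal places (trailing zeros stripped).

Executing turtle program step by step:
Start: pos=(0,0), heading=0, pen down
RT 270: heading 0 -> 90
RT 90: heading 90 -> 0
REPEAT 2 [
  -- iteration 1/2 --
  PD: pen down
  PU: pen up
  BK 5: (0,0) -> (-5,0) [heading=0, move]
  PD: pen down
  -- iteration 2/2 --
  PD: pen down
  PU: pen up
  BK 5: (-5,0) -> (-10,0) [heading=0, move]
  PD: pen down
]
RT 270: heading 0 -> 90
LT 180: heading 90 -> 270
FD 16: (-10,0) -> (-10,-16) [heading=270, draw]
Final: pos=(-10,-16), heading=270, 1 segment(s) drawn

Answer: -10 -16 270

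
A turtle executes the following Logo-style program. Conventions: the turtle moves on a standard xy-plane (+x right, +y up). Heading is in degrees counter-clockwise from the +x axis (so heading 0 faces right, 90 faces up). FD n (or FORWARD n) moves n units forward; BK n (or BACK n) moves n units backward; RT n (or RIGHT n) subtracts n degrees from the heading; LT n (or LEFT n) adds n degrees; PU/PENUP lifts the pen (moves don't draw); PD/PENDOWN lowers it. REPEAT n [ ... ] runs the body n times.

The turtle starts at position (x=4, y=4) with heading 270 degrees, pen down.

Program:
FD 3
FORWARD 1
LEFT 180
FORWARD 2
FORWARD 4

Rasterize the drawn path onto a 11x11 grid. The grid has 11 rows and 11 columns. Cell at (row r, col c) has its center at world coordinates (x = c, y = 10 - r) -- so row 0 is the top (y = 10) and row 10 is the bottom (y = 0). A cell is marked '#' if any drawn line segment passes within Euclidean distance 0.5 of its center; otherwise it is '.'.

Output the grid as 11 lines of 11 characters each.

Segment 0: (4,4) -> (4,1)
Segment 1: (4,1) -> (4,0)
Segment 2: (4,0) -> (4,2)
Segment 3: (4,2) -> (4,6)

Answer: ...........
...........
...........
...........
....#......
....#......
....#......
....#......
....#......
....#......
....#......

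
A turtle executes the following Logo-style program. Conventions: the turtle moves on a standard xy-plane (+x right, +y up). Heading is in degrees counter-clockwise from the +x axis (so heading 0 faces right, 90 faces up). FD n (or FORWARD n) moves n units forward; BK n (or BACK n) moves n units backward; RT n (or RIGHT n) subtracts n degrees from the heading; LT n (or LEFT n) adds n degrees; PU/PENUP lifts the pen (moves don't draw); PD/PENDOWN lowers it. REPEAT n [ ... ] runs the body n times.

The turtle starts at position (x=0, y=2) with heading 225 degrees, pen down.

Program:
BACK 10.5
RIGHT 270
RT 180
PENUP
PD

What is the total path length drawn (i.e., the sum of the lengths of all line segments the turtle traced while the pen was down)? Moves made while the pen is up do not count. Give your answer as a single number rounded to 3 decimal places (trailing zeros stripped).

Executing turtle program step by step:
Start: pos=(0,2), heading=225, pen down
BK 10.5: (0,2) -> (7.425,9.425) [heading=225, draw]
RT 270: heading 225 -> 315
RT 180: heading 315 -> 135
PU: pen up
PD: pen down
Final: pos=(7.425,9.425), heading=135, 1 segment(s) drawn

Segment lengths:
  seg 1: (0,2) -> (7.425,9.425), length = 10.5
Total = 10.5

Answer: 10.5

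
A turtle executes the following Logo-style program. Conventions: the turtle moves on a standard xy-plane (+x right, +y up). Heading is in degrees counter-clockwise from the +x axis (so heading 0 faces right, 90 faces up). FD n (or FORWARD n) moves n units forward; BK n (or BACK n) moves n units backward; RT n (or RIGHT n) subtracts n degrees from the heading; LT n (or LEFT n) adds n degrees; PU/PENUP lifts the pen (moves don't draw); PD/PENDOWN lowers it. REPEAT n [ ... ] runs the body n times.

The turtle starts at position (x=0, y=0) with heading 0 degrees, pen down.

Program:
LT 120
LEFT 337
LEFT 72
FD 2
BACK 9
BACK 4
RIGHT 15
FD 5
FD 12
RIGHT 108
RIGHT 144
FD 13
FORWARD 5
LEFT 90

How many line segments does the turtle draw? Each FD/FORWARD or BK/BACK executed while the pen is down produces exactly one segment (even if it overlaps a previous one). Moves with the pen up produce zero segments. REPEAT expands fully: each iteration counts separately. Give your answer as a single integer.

Answer: 7

Derivation:
Executing turtle program step by step:
Start: pos=(0,0), heading=0, pen down
LT 120: heading 0 -> 120
LT 337: heading 120 -> 97
LT 72: heading 97 -> 169
FD 2: (0,0) -> (-1.963,0.382) [heading=169, draw]
BK 9: (-1.963,0.382) -> (6.871,-1.336) [heading=169, draw]
BK 4: (6.871,-1.336) -> (10.798,-2.099) [heading=169, draw]
RT 15: heading 169 -> 154
FD 5: (10.798,-2.099) -> (6.304,0.093) [heading=154, draw]
FD 12: (6.304,0.093) -> (-4.482,5.353) [heading=154, draw]
RT 108: heading 154 -> 46
RT 144: heading 46 -> 262
FD 13: (-4.482,5.353) -> (-6.291,-7.52) [heading=262, draw]
FD 5: (-6.291,-7.52) -> (-6.987,-12.471) [heading=262, draw]
LT 90: heading 262 -> 352
Final: pos=(-6.987,-12.471), heading=352, 7 segment(s) drawn
Segments drawn: 7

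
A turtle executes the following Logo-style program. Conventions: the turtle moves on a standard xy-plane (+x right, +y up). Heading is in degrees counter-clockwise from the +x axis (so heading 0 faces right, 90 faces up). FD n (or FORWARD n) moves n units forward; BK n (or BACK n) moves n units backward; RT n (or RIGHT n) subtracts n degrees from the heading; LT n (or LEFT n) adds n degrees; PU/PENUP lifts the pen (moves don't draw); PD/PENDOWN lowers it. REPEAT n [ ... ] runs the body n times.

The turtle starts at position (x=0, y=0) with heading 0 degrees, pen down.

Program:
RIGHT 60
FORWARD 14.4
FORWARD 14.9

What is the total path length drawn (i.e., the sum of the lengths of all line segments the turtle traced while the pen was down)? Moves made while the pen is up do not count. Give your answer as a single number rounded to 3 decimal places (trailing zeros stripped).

Answer: 29.3

Derivation:
Executing turtle program step by step:
Start: pos=(0,0), heading=0, pen down
RT 60: heading 0 -> 300
FD 14.4: (0,0) -> (7.2,-12.471) [heading=300, draw]
FD 14.9: (7.2,-12.471) -> (14.65,-25.375) [heading=300, draw]
Final: pos=(14.65,-25.375), heading=300, 2 segment(s) drawn

Segment lengths:
  seg 1: (0,0) -> (7.2,-12.471), length = 14.4
  seg 2: (7.2,-12.471) -> (14.65,-25.375), length = 14.9
Total = 29.3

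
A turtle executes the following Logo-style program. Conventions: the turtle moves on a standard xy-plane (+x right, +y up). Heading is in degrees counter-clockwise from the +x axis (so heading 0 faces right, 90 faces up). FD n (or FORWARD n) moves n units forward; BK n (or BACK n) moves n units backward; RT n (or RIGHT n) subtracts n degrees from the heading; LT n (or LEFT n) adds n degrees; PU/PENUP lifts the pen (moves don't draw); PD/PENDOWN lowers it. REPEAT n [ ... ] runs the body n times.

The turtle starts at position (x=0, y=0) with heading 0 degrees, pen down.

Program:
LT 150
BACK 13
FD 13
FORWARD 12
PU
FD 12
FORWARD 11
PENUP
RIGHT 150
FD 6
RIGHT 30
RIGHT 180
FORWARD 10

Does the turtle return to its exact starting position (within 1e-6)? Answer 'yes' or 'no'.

Executing turtle program step by step:
Start: pos=(0,0), heading=0, pen down
LT 150: heading 0 -> 150
BK 13: (0,0) -> (11.258,-6.5) [heading=150, draw]
FD 13: (11.258,-6.5) -> (0,0) [heading=150, draw]
FD 12: (0,0) -> (-10.392,6) [heading=150, draw]
PU: pen up
FD 12: (-10.392,6) -> (-20.785,12) [heading=150, move]
FD 11: (-20.785,12) -> (-30.311,17.5) [heading=150, move]
PU: pen up
RT 150: heading 150 -> 0
FD 6: (-30.311,17.5) -> (-24.311,17.5) [heading=0, move]
RT 30: heading 0 -> 330
RT 180: heading 330 -> 150
FD 10: (-24.311,17.5) -> (-32.971,22.5) [heading=150, move]
Final: pos=(-32.971,22.5), heading=150, 3 segment(s) drawn

Start position: (0, 0)
Final position: (-32.971, 22.5)
Distance = 39.917; >= 1e-6 -> NOT closed

Answer: no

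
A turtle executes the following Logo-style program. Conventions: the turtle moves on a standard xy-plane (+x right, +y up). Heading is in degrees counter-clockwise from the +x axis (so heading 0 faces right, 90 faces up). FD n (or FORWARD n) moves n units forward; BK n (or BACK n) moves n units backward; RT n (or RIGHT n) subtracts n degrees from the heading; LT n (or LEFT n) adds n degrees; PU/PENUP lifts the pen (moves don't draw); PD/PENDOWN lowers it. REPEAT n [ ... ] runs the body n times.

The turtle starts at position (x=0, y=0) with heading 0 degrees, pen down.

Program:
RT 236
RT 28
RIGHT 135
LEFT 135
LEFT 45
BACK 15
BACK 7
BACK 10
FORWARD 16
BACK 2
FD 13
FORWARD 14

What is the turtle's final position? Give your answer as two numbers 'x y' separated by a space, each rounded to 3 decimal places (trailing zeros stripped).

Executing turtle program step by step:
Start: pos=(0,0), heading=0, pen down
RT 236: heading 0 -> 124
RT 28: heading 124 -> 96
RT 135: heading 96 -> 321
LT 135: heading 321 -> 96
LT 45: heading 96 -> 141
BK 15: (0,0) -> (11.657,-9.44) [heading=141, draw]
BK 7: (11.657,-9.44) -> (17.097,-13.845) [heading=141, draw]
BK 10: (17.097,-13.845) -> (24.869,-20.138) [heading=141, draw]
FD 16: (24.869,-20.138) -> (12.434,-10.069) [heading=141, draw]
BK 2: (12.434,-10.069) -> (13.989,-11.328) [heading=141, draw]
FD 13: (13.989,-11.328) -> (3.886,-3.147) [heading=141, draw]
FD 14: (3.886,-3.147) -> (-6.994,5.664) [heading=141, draw]
Final: pos=(-6.994,5.664), heading=141, 7 segment(s) drawn

Answer: -6.994 5.664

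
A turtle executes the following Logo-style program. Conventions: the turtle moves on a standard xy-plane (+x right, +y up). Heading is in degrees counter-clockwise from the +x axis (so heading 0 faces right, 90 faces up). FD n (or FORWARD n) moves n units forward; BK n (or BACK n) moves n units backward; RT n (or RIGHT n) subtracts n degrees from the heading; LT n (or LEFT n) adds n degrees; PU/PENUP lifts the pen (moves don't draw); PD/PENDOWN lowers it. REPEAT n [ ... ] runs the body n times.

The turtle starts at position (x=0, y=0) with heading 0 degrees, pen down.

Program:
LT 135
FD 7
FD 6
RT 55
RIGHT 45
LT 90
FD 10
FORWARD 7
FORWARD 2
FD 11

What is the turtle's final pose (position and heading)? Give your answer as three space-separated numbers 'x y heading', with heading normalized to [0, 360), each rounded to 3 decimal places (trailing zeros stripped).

Answer: -26.4 33.767 125

Derivation:
Executing turtle program step by step:
Start: pos=(0,0), heading=0, pen down
LT 135: heading 0 -> 135
FD 7: (0,0) -> (-4.95,4.95) [heading=135, draw]
FD 6: (-4.95,4.95) -> (-9.192,9.192) [heading=135, draw]
RT 55: heading 135 -> 80
RT 45: heading 80 -> 35
LT 90: heading 35 -> 125
FD 10: (-9.192,9.192) -> (-14.928,17.384) [heading=125, draw]
FD 7: (-14.928,17.384) -> (-18.943,23.118) [heading=125, draw]
FD 2: (-18.943,23.118) -> (-20.09,24.756) [heading=125, draw]
FD 11: (-20.09,24.756) -> (-26.4,33.767) [heading=125, draw]
Final: pos=(-26.4,33.767), heading=125, 6 segment(s) drawn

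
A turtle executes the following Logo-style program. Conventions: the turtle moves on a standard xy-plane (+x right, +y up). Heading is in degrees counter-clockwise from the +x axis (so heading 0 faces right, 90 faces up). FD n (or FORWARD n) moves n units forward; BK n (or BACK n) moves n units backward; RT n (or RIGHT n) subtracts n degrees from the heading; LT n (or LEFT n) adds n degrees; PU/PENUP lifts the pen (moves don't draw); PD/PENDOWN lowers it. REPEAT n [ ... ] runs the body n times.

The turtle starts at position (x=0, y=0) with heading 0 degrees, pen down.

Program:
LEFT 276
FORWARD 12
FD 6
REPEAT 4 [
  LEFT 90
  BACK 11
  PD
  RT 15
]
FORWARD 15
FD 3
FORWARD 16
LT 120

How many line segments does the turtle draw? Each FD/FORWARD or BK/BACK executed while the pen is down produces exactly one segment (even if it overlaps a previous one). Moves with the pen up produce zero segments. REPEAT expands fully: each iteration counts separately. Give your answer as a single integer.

Answer: 9

Derivation:
Executing turtle program step by step:
Start: pos=(0,0), heading=0, pen down
LT 276: heading 0 -> 276
FD 12: (0,0) -> (1.254,-11.934) [heading=276, draw]
FD 6: (1.254,-11.934) -> (1.882,-17.901) [heading=276, draw]
REPEAT 4 [
  -- iteration 1/4 --
  LT 90: heading 276 -> 6
  BK 11: (1.882,-17.901) -> (-9.058,-19.051) [heading=6, draw]
  PD: pen down
  RT 15: heading 6 -> 351
  -- iteration 2/4 --
  LT 90: heading 351 -> 81
  BK 11: (-9.058,-19.051) -> (-10.779,-29.916) [heading=81, draw]
  PD: pen down
  RT 15: heading 81 -> 66
  -- iteration 3/4 --
  LT 90: heading 66 -> 156
  BK 11: (-10.779,-29.916) -> (-0.73,-34.39) [heading=156, draw]
  PD: pen down
  RT 15: heading 156 -> 141
  -- iteration 4/4 --
  LT 90: heading 141 -> 231
  BK 11: (-0.73,-34.39) -> (6.193,-25.841) [heading=231, draw]
  PD: pen down
  RT 15: heading 231 -> 216
]
FD 15: (6.193,-25.841) -> (-5.943,-34.658) [heading=216, draw]
FD 3: (-5.943,-34.658) -> (-8.37,-36.421) [heading=216, draw]
FD 16: (-8.37,-36.421) -> (-21.314,-45.826) [heading=216, draw]
LT 120: heading 216 -> 336
Final: pos=(-21.314,-45.826), heading=336, 9 segment(s) drawn
Segments drawn: 9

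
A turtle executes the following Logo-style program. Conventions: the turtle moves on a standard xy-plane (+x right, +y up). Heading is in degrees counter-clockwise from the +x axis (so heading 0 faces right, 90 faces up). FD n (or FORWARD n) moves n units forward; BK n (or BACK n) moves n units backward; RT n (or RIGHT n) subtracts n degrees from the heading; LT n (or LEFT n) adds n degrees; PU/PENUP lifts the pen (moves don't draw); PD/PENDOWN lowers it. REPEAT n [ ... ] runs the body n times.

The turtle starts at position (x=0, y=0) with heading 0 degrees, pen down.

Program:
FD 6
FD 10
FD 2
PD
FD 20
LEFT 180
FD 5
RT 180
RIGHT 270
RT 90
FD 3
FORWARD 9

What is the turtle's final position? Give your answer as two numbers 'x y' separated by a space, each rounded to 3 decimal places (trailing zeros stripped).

Executing turtle program step by step:
Start: pos=(0,0), heading=0, pen down
FD 6: (0,0) -> (6,0) [heading=0, draw]
FD 10: (6,0) -> (16,0) [heading=0, draw]
FD 2: (16,0) -> (18,0) [heading=0, draw]
PD: pen down
FD 20: (18,0) -> (38,0) [heading=0, draw]
LT 180: heading 0 -> 180
FD 5: (38,0) -> (33,0) [heading=180, draw]
RT 180: heading 180 -> 0
RT 270: heading 0 -> 90
RT 90: heading 90 -> 0
FD 3: (33,0) -> (36,0) [heading=0, draw]
FD 9: (36,0) -> (45,0) [heading=0, draw]
Final: pos=(45,0), heading=0, 7 segment(s) drawn

Answer: 45 0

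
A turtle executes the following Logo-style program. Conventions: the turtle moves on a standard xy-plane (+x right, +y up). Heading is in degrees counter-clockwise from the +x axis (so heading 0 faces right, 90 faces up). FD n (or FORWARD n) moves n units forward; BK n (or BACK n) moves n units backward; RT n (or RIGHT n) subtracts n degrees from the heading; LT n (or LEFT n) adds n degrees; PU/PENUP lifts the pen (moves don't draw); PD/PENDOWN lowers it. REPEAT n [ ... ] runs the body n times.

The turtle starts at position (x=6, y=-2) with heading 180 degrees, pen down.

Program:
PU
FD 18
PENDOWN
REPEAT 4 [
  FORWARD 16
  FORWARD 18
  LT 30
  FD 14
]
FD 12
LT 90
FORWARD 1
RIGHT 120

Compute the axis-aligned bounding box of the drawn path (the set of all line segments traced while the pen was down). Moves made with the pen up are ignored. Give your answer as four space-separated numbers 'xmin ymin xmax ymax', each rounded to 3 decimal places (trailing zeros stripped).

Executing turtle program step by step:
Start: pos=(6,-2), heading=180, pen down
PU: pen up
FD 18: (6,-2) -> (-12,-2) [heading=180, move]
PD: pen down
REPEAT 4 [
  -- iteration 1/4 --
  FD 16: (-12,-2) -> (-28,-2) [heading=180, draw]
  FD 18: (-28,-2) -> (-46,-2) [heading=180, draw]
  LT 30: heading 180 -> 210
  FD 14: (-46,-2) -> (-58.124,-9) [heading=210, draw]
  -- iteration 2/4 --
  FD 16: (-58.124,-9) -> (-71.981,-17) [heading=210, draw]
  FD 18: (-71.981,-17) -> (-87.569,-26) [heading=210, draw]
  LT 30: heading 210 -> 240
  FD 14: (-87.569,-26) -> (-94.569,-38.124) [heading=240, draw]
  -- iteration 3/4 --
  FD 16: (-94.569,-38.124) -> (-102.569,-51.981) [heading=240, draw]
  FD 18: (-102.569,-51.981) -> (-111.569,-67.569) [heading=240, draw]
  LT 30: heading 240 -> 270
  FD 14: (-111.569,-67.569) -> (-111.569,-81.569) [heading=270, draw]
  -- iteration 4/4 --
  FD 16: (-111.569,-81.569) -> (-111.569,-97.569) [heading=270, draw]
  FD 18: (-111.569,-97.569) -> (-111.569,-115.569) [heading=270, draw]
  LT 30: heading 270 -> 300
  FD 14: (-111.569,-115.569) -> (-104.569,-127.694) [heading=300, draw]
]
FD 12: (-104.569,-127.694) -> (-98.569,-138.086) [heading=300, draw]
LT 90: heading 300 -> 30
FD 1: (-98.569,-138.086) -> (-97.703,-137.586) [heading=30, draw]
RT 120: heading 30 -> 270
Final: pos=(-97.703,-137.586), heading=270, 14 segment(s) drawn

Segment endpoints: x in {-111.569, -104.569, -102.569, -98.569, -97.703, -94.569, -87.569, -71.981, -58.124, -46, -28, -12}, y in {-138.086, -137.586, -127.694, -115.569, -97.569, -81.569, -67.569, -51.981, -38.124, -26, -17, -9, -2, -2, -2}
xmin=-111.569, ymin=-138.086, xmax=-12, ymax=-2

Answer: -111.569 -138.086 -12 -2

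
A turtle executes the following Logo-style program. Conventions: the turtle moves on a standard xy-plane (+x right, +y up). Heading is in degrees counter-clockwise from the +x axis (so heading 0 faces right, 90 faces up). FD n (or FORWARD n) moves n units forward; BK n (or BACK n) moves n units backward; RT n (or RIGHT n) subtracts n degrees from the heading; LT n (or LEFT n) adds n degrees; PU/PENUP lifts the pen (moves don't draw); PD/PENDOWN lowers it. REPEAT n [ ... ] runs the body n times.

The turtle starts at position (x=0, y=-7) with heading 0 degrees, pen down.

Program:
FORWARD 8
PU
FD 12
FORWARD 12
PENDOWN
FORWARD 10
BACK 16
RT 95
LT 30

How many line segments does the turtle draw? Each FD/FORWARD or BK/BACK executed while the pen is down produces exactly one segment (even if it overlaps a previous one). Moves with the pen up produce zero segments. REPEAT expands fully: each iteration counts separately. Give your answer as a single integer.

Executing turtle program step by step:
Start: pos=(0,-7), heading=0, pen down
FD 8: (0,-7) -> (8,-7) [heading=0, draw]
PU: pen up
FD 12: (8,-7) -> (20,-7) [heading=0, move]
FD 12: (20,-7) -> (32,-7) [heading=0, move]
PD: pen down
FD 10: (32,-7) -> (42,-7) [heading=0, draw]
BK 16: (42,-7) -> (26,-7) [heading=0, draw]
RT 95: heading 0 -> 265
LT 30: heading 265 -> 295
Final: pos=(26,-7), heading=295, 3 segment(s) drawn
Segments drawn: 3

Answer: 3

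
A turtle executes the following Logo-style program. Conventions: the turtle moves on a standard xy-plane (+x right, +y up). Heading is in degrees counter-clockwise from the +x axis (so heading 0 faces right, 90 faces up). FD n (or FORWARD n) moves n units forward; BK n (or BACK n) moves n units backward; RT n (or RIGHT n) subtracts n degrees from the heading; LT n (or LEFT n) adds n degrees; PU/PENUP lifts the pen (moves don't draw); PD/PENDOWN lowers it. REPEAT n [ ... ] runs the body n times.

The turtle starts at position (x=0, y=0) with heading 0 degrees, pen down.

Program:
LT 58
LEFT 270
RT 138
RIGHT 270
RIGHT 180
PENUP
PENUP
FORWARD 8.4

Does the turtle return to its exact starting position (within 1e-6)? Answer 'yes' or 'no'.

Executing turtle program step by step:
Start: pos=(0,0), heading=0, pen down
LT 58: heading 0 -> 58
LT 270: heading 58 -> 328
RT 138: heading 328 -> 190
RT 270: heading 190 -> 280
RT 180: heading 280 -> 100
PU: pen up
PU: pen up
FD 8.4: (0,0) -> (-1.459,8.272) [heading=100, move]
Final: pos=(-1.459,8.272), heading=100, 0 segment(s) drawn

Start position: (0, 0)
Final position: (-1.459, 8.272)
Distance = 8.4; >= 1e-6 -> NOT closed

Answer: no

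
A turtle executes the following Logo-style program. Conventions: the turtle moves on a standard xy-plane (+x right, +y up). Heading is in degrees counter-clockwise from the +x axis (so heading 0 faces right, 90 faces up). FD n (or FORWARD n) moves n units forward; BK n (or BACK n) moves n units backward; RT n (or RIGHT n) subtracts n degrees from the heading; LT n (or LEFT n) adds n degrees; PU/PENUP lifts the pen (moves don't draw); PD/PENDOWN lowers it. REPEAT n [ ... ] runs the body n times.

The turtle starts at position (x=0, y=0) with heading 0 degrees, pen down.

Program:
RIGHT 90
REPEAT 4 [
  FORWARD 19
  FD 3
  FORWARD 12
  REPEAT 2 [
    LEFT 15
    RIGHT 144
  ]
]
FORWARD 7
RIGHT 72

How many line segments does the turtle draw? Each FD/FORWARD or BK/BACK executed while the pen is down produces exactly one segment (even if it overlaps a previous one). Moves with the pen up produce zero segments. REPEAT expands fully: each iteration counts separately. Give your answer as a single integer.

Answer: 13

Derivation:
Executing turtle program step by step:
Start: pos=(0,0), heading=0, pen down
RT 90: heading 0 -> 270
REPEAT 4 [
  -- iteration 1/4 --
  FD 19: (0,0) -> (0,-19) [heading=270, draw]
  FD 3: (0,-19) -> (0,-22) [heading=270, draw]
  FD 12: (0,-22) -> (0,-34) [heading=270, draw]
  REPEAT 2 [
    -- iteration 1/2 --
    LT 15: heading 270 -> 285
    RT 144: heading 285 -> 141
    -- iteration 2/2 --
    LT 15: heading 141 -> 156
    RT 144: heading 156 -> 12
  ]
  -- iteration 2/4 --
  FD 19: (0,-34) -> (18.585,-30.05) [heading=12, draw]
  FD 3: (18.585,-30.05) -> (21.519,-29.426) [heading=12, draw]
  FD 12: (21.519,-29.426) -> (33.257,-26.931) [heading=12, draw]
  REPEAT 2 [
    -- iteration 1/2 --
    LT 15: heading 12 -> 27
    RT 144: heading 27 -> 243
    -- iteration 2/2 --
    LT 15: heading 243 -> 258
    RT 144: heading 258 -> 114
  ]
  -- iteration 3/4 --
  FD 19: (33.257,-26.931) -> (25.529,-9.574) [heading=114, draw]
  FD 3: (25.529,-9.574) -> (24.309,-6.833) [heading=114, draw]
  FD 12: (24.309,-6.833) -> (19.428,4.13) [heading=114, draw]
  REPEAT 2 [
    -- iteration 1/2 --
    LT 15: heading 114 -> 129
    RT 144: heading 129 -> 345
    -- iteration 2/2 --
    LT 15: heading 345 -> 0
    RT 144: heading 0 -> 216
  ]
  -- iteration 4/4 --
  FD 19: (19.428,4.13) -> (4.057,-7.038) [heading=216, draw]
  FD 3: (4.057,-7.038) -> (1.63,-8.802) [heading=216, draw]
  FD 12: (1.63,-8.802) -> (-8.079,-15.855) [heading=216, draw]
  REPEAT 2 [
    -- iteration 1/2 --
    LT 15: heading 216 -> 231
    RT 144: heading 231 -> 87
    -- iteration 2/2 --
    LT 15: heading 87 -> 102
    RT 144: heading 102 -> 318
  ]
]
FD 7: (-8.079,-15.855) -> (-2.877,-20.539) [heading=318, draw]
RT 72: heading 318 -> 246
Final: pos=(-2.877,-20.539), heading=246, 13 segment(s) drawn
Segments drawn: 13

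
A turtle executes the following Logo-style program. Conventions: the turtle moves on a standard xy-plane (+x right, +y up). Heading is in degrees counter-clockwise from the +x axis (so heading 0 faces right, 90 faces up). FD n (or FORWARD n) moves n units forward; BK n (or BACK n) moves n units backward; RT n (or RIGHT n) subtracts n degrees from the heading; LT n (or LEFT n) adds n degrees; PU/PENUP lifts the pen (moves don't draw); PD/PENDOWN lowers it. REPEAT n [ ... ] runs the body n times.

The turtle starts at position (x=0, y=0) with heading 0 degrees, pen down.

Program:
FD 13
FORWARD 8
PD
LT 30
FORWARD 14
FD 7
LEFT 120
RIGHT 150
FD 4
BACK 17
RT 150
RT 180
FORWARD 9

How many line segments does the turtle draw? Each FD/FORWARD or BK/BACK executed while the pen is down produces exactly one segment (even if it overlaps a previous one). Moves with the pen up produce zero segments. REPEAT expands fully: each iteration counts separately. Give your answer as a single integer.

Executing turtle program step by step:
Start: pos=(0,0), heading=0, pen down
FD 13: (0,0) -> (13,0) [heading=0, draw]
FD 8: (13,0) -> (21,0) [heading=0, draw]
PD: pen down
LT 30: heading 0 -> 30
FD 14: (21,0) -> (33.124,7) [heading=30, draw]
FD 7: (33.124,7) -> (39.187,10.5) [heading=30, draw]
LT 120: heading 30 -> 150
RT 150: heading 150 -> 0
FD 4: (39.187,10.5) -> (43.187,10.5) [heading=0, draw]
BK 17: (43.187,10.5) -> (26.187,10.5) [heading=0, draw]
RT 150: heading 0 -> 210
RT 180: heading 210 -> 30
FD 9: (26.187,10.5) -> (33.981,15) [heading=30, draw]
Final: pos=(33.981,15), heading=30, 7 segment(s) drawn
Segments drawn: 7

Answer: 7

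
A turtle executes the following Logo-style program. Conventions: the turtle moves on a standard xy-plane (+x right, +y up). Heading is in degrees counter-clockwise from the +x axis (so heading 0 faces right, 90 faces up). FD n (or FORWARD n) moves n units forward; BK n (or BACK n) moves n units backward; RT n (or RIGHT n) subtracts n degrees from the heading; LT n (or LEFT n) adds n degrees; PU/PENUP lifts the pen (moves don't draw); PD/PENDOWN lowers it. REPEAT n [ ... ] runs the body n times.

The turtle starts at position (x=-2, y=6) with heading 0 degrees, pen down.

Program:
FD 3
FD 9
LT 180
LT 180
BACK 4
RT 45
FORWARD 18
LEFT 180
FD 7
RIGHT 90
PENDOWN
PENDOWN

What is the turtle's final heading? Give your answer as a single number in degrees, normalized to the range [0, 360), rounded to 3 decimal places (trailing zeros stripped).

Answer: 45

Derivation:
Executing turtle program step by step:
Start: pos=(-2,6), heading=0, pen down
FD 3: (-2,6) -> (1,6) [heading=0, draw]
FD 9: (1,6) -> (10,6) [heading=0, draw]
LT 180: heading 0 -> 180
LT 180: heading 180 -> 0
BK 4: (10,6) -> (6,6) [heading=0, draw]
RT 45: heading 0 -> 315
FD 18: (6,6) -> (18.728,-6.728) [heading=315, draw]
LT 180: heading 315 -> 135
FD 7: (18.728,-6.728) -> (13.778,-1.778) [heading=135, draw]
RT 90: heading 135 -> 45
PD: pen down
PD: pen down
Final: pos=(13.778,-1.778), heading=45, 5 segment(s) drawn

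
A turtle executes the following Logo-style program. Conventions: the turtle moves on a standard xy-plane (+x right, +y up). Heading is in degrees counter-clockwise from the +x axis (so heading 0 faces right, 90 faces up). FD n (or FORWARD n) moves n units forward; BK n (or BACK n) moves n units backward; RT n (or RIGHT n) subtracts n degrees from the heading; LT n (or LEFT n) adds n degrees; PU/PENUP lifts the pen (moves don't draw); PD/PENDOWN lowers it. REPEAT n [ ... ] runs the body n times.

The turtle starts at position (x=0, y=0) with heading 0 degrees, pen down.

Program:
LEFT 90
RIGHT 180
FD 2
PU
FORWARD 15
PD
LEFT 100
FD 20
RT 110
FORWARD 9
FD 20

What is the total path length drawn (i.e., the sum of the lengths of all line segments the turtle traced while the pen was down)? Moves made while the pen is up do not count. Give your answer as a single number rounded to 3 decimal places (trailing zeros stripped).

Answer: 51

Derivation:
Executing turtle program step by step:
Start: pos=(0,0), heading=0, pen down
LT 90: heading 0 -> 90
RT 180: heading 90 -> 270
FD 2: (0,0) -> (0,-2) [heading=270, draw]
PU: pen up
FD 15: (0,-2) -> (0,-17) [heading=270, move]
PD: pen down
LT 100: heading 270 -> 10
FD 20: (0,-17) -> (19.696,-13.527) [heading=10, draw]
RT 110: heading 10 -> 260
FD 9: (19.696,-13.527) -> (18.133,-22.39) [heading=260, draw]
FD 20: (18.133,-22.39) -> (14.66,-42.086) [heading=260, draw]
Final: pos=(14.66,-42.086), heading=260, 4 segment(s) drawn

Segment lengths:
  seg 1: (0,0) -> (0,-2), length = 2
  seg 2: (0,-17) -> (19.696,-13.527), length = 20
  seg 3: (19.696,-13.527) -> (18.133,-22.39), length = 9
  seg 4: (18.133,-22.39) -> (14.66,-42.086), length = 20
Total = 51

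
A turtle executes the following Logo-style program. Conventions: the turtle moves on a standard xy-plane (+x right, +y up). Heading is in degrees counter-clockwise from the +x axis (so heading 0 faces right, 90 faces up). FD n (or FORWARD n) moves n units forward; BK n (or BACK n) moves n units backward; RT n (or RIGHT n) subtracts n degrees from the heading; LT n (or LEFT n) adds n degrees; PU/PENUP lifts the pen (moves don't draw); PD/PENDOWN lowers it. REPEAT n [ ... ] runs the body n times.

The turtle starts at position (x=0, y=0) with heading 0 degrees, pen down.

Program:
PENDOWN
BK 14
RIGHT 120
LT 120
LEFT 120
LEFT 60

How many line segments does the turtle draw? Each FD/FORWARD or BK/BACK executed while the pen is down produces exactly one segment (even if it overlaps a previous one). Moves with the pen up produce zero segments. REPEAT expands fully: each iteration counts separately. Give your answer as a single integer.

Answer: 1

Derivation:
Executing turtle program step by step:
Start: pos=(0,0), heading=0, pen down
PD: pen down
BK 14: (0,0) -> (-14,0) [heading=0, draw]
RT 120: heading 0 -> 240
LT 120: heading 240 -> 0
LT 120: heading 0 -> 120
LT 60: heading 120 -> 180
Final: pos=(-14,0), heading=180, 1 segment(s) drawn
Segments drawn: 1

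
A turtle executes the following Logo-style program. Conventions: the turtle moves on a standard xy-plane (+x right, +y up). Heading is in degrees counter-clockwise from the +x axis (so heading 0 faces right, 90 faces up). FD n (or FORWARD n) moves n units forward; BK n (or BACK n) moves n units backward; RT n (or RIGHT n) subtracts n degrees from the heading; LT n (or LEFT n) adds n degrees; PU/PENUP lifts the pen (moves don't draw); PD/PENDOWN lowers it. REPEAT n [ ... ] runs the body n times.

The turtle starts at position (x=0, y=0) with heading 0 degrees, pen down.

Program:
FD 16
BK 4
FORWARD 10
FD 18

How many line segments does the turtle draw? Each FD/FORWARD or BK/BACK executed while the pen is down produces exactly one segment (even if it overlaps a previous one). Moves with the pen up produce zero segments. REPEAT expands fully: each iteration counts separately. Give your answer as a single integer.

Answer: 4

Derivation:
Executing turtle program step by step:
Start: pos=(0,0), heading=0, pen down
FD 16: (0,0) -> (16,0) [heading=0, draw]
BK 4: (16,0) -> (12,0) [heading=0, draw]
FD 10: (12,0) -> (22,0) [heading=0, draw]
FD 18: (22,0) -> (40,0) [heading=0, draw]
Final: pos=(40,0), heading=0, 4 segment(s) drawn
Segments drawn: 4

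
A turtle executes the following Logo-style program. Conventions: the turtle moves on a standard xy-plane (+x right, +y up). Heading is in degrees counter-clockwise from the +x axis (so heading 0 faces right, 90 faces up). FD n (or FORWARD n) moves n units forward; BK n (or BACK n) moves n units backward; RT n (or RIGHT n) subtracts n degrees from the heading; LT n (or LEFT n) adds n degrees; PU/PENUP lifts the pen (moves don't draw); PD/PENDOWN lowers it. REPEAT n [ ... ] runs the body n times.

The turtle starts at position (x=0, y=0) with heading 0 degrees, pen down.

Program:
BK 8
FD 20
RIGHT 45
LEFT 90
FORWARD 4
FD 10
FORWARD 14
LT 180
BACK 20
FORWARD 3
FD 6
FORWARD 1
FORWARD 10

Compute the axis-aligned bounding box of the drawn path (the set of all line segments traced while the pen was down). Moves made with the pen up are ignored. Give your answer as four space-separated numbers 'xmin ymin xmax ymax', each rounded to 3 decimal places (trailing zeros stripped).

Answer: -8 0 45.941 33.941

Derivation:
Executing turtle program step by step:
Start: pos=(0,0), heading=0, pen down
BK 8: (0,0) -> (-8,0) [heading=0, draw]
FD 20: (-8,0) -> (12,0) [heading=0, draw]
RT 45: heading 0 -> 315
LT 90: heading 315 -> 45
FD 4: (12,0) -> (14.828,2.828) [heading=45, draw]
FD 10: (14.828,2.828) -> (21.899,9.899) [heading=45, draw]
FD 14: (21.899,9.899) -> (31.799,19.799) [heading=45, draw]
LT 180: heading 45 -> 225
BK 20: (31.799,19.799) -> (45.941,33.941) [heading=225, draw]
FD 3: (45.941,33.941) -> (43.82,31.82) [heading=225, draw]
FD 6: (43.82,31.82) -> (39.577,27.577) [heading=225, draw]
FD 1: (39.577,27.577) -> (38.87,26.87) [heading=225, draw]
FD 10: (38.87,26.87) -> (31.799,19.799) [heading=225, draw]
Final: pos=(31.799,19.799), heading=225, 10 segment(s) drawn

Segment endpoints: x in {-8, 0, 12, 14.828, 21.899, 31.799, 38.87, 39.577, 43.82, 45.941}, y in {0, 2.828, 9.899, 19.799, 19.799, 26.87, 27.577, 31.82, 33.941}
xmin=-8, ymin=0, xmax=45.941, ymax=33.941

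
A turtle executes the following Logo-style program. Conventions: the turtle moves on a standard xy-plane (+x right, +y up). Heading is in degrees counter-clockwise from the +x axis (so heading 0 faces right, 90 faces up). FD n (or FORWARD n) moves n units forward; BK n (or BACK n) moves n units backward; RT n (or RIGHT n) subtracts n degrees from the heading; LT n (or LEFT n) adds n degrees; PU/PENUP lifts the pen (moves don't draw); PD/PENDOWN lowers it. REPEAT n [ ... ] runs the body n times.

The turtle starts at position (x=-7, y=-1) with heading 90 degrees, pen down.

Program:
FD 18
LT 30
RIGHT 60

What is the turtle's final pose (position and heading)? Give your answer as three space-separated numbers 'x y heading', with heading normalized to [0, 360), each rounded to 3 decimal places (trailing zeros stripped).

Answer: -7 17 60

Derivation:
Executing turtle program step by step:
Start: pos=(-7,-1), heading=90, pen down
FD 18: (-7,-1) -> (-7,17) [heading=90, draw]
LT 30: heading 90 -> 120
RT 60: heading 120 -> 60
Final: pos=(-7,17), heading=60, 1 segment(s) drawn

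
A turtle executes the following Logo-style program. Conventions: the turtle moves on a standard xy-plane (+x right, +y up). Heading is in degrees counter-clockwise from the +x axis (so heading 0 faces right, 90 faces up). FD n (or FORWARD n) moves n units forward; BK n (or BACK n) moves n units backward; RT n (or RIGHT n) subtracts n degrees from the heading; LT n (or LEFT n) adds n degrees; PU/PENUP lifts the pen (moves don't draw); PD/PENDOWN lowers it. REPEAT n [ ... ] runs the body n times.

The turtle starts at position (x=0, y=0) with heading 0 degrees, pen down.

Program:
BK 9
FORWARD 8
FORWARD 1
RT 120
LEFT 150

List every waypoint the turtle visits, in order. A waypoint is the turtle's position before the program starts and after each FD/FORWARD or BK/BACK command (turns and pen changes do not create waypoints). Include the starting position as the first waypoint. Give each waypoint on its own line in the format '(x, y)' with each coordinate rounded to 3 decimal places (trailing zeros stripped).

Answer: (0, 0)
(-9, 0)
(-1, 0)
(0, 0)

Derivation:
Executing turtle program step by step:
Start: pos=(0,0), heading=0, pen down
BK 9: (0,0) -> (-9,0) [heading=0, draw]
FD 8: (-9,0) -> (-1,0) [heading=0, draw]
FD 1: (-1,0) -> (0,0) [heading=0, draw]
RT 120: heading 0 -> 240
LT 150: heading 240 -> 30
Final: pos=(0,0), heading=30, 3 segment(s) drawn
Waypoints (4 total):
(0, 0)
(-9, 0)
(-1, 0)
(0, 0)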